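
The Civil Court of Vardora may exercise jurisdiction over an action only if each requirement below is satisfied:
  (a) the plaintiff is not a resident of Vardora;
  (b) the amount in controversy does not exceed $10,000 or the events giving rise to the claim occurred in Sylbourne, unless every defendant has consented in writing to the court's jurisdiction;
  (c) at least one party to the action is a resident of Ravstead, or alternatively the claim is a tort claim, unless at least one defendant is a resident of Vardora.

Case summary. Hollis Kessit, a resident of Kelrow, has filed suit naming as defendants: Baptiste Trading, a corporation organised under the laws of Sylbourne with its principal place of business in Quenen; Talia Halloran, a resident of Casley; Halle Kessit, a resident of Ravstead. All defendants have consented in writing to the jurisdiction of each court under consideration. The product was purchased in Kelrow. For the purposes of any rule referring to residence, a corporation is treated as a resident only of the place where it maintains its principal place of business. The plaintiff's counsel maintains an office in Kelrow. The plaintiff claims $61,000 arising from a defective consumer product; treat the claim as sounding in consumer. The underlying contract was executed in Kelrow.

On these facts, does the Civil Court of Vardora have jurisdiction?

Yes

The Civil Court of Vardora:
  (a) The plaintiff resides in Kelrow, which is not Vardora. Met.
  (b) The amount in controversy is $61,000, above the USD 10,000 ceiling; the operative events occurred in Kelrow, not Sylbourne — no alternative holds. However, every defendant has filed written consent, so the 'unless' proviso supplies this condition. Met.
  (c) Halle Kessit resides in Ravstead, so one alternative holds. Met.
  → All conditions met; jurisdiction exists.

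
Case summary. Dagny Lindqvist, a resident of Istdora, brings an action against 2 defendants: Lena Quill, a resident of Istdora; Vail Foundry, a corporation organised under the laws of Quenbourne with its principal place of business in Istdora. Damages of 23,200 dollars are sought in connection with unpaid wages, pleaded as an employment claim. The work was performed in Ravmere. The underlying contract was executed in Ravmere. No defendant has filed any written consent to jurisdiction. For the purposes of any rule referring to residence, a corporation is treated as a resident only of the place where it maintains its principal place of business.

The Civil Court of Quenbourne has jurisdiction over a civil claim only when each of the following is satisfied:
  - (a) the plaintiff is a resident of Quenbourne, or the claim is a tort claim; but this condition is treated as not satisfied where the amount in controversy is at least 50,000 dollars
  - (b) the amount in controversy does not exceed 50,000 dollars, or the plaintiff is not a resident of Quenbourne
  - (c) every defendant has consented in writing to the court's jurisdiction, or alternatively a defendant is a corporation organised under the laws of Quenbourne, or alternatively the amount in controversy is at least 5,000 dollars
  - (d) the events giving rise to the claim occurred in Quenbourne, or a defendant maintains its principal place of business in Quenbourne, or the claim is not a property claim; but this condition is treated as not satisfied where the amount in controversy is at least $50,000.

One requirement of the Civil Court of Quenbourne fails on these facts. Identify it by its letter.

The Civil Court of Quenbourne:
  (a) The plaintiff resides in Istdora, not Quenbourne; the claim is an employment claim, not a tort claim — no alternative holds. Not satisfied.
  (b) The amount in controversy is 23,200 dollars, within the USD 50,000 ceiling, so this disjunct is met. Satisfied.
  (c) Vail Foundry is organised under the laws of Quenbourne, which satisfies one of the alternatives. Satisfied.
  (d) The claim is an employment claim, not a property claim — that alternative is enough. The exception is not triggered, since the amount in controversy is 23,200 dollars, below the 50,000 dollars floor. Satisfied.
Only condition (a) fails.

(a)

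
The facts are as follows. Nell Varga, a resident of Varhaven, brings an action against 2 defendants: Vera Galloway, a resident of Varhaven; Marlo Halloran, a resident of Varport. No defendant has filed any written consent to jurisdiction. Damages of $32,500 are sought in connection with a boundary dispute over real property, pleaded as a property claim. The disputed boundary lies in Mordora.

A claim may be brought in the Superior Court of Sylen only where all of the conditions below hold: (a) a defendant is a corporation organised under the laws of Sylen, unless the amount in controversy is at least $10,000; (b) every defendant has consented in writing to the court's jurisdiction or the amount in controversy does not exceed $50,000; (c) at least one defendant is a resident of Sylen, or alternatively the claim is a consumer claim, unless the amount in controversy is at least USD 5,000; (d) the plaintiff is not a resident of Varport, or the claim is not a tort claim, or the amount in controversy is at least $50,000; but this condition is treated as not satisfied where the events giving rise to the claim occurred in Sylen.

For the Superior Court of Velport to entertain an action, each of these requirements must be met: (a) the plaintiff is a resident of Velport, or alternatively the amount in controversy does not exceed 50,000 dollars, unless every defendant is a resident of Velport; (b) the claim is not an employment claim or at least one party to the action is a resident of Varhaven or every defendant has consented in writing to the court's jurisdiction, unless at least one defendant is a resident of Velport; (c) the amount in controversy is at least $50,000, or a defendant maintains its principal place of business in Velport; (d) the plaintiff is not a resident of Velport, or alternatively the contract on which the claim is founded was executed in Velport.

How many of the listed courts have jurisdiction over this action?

The Superior Court of Sylen:
  (a) No defendant is a corporation. But the amount in controversy is $32,500, which meets the 10,000 dollars floor, and the 'unless' clause therefore excuses the requirement. Condition met.
  (b) The amount in controversy is USD 32,500, within the 50,000 dollars ceiling, so this disjunct is met. Condition met.
  (c) No defendant resides in Sylen (they reside in Varhaven, Varport); the claim is a property claim, not a consumer claim — every alternative fails. But the amount in controversy is 32,500 dollars, which meets the $5,000 floor, and the 'unless' clause therefore excuses the requirement. Met.
  (d) The plaintiff resides in Varhaven, which is not Varport, so one alternative holds. The carve-out does not apply: the operative events occurred in Mordora, not Sylen. Satisfied.
  → All conditions met; jurisdiction exists.
The Superior Court of Velport:
  (a) The amount in controversy is USD 32,500, within the 50,000 dollars ceiling, so this disjunct is met. Satisfied.
  (b) The claim is a property claim, not an employment claim, which satisfies one of the alternatives. Met.
  (c) The amount in controversy is $32,500, below the $50,000 floor; no defendant is a corporation — none of the alternatives is met. Condition not met.
  (d) The plaintiff resides in Varhaven, which is not Velport, so one alternative holds. Condition met.
  → At least one condition fails; no jurisdiction.
Courts with jurisdiction: the Superior Court of Sylen — 1 in total.

1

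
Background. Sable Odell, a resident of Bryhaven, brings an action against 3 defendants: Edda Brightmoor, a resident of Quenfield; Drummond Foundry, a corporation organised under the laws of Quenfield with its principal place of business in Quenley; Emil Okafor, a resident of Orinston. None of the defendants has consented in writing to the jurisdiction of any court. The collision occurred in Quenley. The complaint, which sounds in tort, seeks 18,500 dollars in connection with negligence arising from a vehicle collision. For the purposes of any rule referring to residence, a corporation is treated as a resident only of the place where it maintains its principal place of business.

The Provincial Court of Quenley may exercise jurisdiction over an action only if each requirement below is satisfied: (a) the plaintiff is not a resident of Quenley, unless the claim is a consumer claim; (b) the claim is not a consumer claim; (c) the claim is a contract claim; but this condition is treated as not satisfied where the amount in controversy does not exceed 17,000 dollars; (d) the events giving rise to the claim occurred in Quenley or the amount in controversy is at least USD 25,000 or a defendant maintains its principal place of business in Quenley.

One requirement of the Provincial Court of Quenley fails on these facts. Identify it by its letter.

The Provincial Court of Quenley:
  (a) The plaintiff resides in Bryhaven, which is not Quenley. Condition met.
  (b) The claim is a tort claim, not a consumer claim. Satisfied.
  (c) The claim is a tort claim, not a contract claim. Not satisfied.
  (d) The operative events occurred in Quenley, so this disjunct is met. Met.
Only condition (c) fails.

(c)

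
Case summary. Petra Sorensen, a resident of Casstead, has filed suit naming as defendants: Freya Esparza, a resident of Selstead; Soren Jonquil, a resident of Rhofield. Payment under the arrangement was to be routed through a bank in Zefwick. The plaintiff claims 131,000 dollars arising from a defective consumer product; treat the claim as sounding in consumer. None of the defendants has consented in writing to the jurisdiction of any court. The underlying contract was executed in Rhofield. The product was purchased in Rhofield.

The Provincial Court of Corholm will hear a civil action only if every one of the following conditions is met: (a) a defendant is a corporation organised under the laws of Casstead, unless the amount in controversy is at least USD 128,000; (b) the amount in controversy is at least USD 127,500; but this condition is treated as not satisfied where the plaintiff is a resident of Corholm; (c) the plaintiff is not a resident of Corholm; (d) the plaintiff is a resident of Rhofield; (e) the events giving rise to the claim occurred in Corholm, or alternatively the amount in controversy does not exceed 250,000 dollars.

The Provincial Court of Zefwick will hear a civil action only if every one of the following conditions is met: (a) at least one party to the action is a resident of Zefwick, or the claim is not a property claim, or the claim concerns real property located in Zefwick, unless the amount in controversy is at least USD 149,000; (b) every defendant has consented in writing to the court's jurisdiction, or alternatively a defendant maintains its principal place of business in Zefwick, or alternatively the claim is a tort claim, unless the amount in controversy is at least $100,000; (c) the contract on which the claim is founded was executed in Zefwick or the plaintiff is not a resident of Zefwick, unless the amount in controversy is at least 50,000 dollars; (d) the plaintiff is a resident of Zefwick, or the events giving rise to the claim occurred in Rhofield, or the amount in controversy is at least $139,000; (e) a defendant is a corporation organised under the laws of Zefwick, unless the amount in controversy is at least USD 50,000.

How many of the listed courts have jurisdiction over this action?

The Provincial Court of Corholm:
  (a) No defendant is a corporation. The proviso rescues it, though: the amount in controversy is $131,000, which meets the 128,000 dollars floor. Condition met.
  (b) The amount in controversy is 131,000 dollars, which meets the 127,500 dollars floor. The exception is not triggered, since the plaintiff resides in Casstead, not Corholm. Met.
  (c) The plaintiff resides in Casstead, which is not Corholm. Satisfied.
  (d) The plaintiff resides in Casstead, not Rhofield. Not met.
  (e) The amount in controversy is 131,000 dollars, within the USD 250,000 ceiling, so one alternative holds. Condition met.
  → The court lacks jurisdiction.
The Provincial Court of Zefwick:
  (a) The claim is a consumer claim, not a property claim — that alternative is enough. Satisfied.
  (b) No such written consent has been filed; no defendant is a corporation; the claim is a consumer claim, not a tort claim — every alternative fails. However, the amount in controversy is $131,000, which meets the 100,000 dollars floor, so the 'unless' proviso supplies this condition. Condition met.
  (c) The plaintiff resides in Casstead, which is not Zefwick, so this disjunct is met. Satisfied.
  (d) The operative events occurred in Rhofield, so this disjunct is met. Condition met.
  (e) No defendant is a corporation. But the amount in controversy is $131,000, which meets the USD 50,000 floor, and the 'unless' clause therefore excuses the requirement. Satisfied.
  → The court has jurisdiction.
Courts with jurisdiction: the Provincial Court of Zefwick — 1 in total.

1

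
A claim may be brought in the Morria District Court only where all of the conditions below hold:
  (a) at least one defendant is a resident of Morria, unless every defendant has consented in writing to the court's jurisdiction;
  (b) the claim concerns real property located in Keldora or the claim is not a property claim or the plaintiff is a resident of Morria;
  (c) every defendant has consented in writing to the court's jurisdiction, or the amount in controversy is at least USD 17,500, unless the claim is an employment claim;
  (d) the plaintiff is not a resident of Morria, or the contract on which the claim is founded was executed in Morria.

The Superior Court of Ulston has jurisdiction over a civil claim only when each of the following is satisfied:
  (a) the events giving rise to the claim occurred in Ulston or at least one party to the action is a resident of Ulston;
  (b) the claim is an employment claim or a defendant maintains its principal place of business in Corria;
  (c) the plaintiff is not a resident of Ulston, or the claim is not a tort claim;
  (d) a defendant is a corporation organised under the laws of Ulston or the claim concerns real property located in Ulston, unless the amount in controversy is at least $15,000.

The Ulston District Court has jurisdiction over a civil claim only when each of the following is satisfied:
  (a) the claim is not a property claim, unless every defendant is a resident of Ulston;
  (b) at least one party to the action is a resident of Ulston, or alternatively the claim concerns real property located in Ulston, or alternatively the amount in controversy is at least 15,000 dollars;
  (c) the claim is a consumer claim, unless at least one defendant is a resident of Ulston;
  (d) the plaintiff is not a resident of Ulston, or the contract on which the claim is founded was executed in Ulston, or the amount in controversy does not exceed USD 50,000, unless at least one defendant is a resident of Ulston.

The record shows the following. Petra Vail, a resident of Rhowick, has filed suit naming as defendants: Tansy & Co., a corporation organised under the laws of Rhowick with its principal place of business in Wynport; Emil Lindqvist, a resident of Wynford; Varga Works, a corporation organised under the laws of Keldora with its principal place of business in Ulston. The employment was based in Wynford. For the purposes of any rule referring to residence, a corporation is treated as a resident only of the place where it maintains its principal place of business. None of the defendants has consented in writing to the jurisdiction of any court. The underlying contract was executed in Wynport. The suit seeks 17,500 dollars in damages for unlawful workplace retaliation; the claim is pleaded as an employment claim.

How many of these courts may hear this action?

The Morria District Court:
  (a) No defendant resides in Morria (they reside in Wynport, Wynford, Ulston). And no such written consent has been filed, so the proviso does not save it. Fails.
  (b) The claim is an employment claim, not a property claim, which satisfies one of the alternatives. Satisfied.
  (c) The amount in controversy is 17,500 dollars, which meets the USD 17,500 floor, so this disjunct is met. Met.
  (d) The plaintiff resides in Rhowick, which is not Morria, which satisfies one of the alternatives. Met.
  → The court lacks jurisdiction.
The Superior Court of Ulston:
  (a) Varga Works resides in Ulston, so one alternative holds. Satisfied.
  (b) The claim is an employment claim, so one alternative holds. Condition met.
  (c) The plaintiff resides in Rhowick, which is not Ulston — that alternative is enough. Satisfied.
  (d) The corporate defendant(s) are organised in Keldora, Rhowick, not Ulston; the claim does not concern real property — every alternative fails. But the amount in controversy is 17,500 dollars, which meets the USD 15,000 floor, and the 'unless' clause therefore excuses the requirement. Condition met.
  → Jurisdiction lies.
The Ulston District Court:
  (a) The claim is an employment claim, not a property claim. Satisfied.
  (b) Varga Works resides in Ulston — that alternative is enough. Condition met.
  (c) The claim is an employment claim, not a consumer claim. The proviso rescues it, though: Varga Works resides in Ulston. Met.
  (d) The plaintiff resides in Rhowick, which is not Ulston — that alternative is enough. Condition met.
  → Jurisdiction lies.
Courts with jurisdiction: the Superior Court of Ulston, the Ulston District Court — 2 in total.

2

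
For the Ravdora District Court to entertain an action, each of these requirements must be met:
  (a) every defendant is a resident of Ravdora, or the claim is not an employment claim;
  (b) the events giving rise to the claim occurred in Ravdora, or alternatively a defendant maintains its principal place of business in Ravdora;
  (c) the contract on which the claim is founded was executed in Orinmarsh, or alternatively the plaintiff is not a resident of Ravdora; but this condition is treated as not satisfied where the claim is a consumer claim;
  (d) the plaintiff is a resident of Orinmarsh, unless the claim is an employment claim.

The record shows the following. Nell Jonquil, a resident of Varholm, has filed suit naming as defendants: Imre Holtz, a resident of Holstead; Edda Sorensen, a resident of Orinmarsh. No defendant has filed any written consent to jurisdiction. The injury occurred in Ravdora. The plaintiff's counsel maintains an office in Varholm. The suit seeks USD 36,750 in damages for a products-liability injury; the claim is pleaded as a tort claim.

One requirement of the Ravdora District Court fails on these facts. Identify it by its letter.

(d)

The Ravdora District Court:
  (a) The claim is a tort claim, not an employment claim — that alternative is enough. Satisfied.
  (b) The operative events occurred in Ravdora, so this disjunct is met. Condition met.
  (c) The plaintiff resides in Varholm, which is not Ravdora, which satisfies one of the alternatives. The exception is not triggered, since the claim is a tort claim, not a consumer claim. Condition met.
  (d) The plaintiff resides in Varholm, not Orinmarsh. Nor does the 'unless' clause help: the claim is a tort claim, not an employment claim. Fails.
Only condition (d) fails.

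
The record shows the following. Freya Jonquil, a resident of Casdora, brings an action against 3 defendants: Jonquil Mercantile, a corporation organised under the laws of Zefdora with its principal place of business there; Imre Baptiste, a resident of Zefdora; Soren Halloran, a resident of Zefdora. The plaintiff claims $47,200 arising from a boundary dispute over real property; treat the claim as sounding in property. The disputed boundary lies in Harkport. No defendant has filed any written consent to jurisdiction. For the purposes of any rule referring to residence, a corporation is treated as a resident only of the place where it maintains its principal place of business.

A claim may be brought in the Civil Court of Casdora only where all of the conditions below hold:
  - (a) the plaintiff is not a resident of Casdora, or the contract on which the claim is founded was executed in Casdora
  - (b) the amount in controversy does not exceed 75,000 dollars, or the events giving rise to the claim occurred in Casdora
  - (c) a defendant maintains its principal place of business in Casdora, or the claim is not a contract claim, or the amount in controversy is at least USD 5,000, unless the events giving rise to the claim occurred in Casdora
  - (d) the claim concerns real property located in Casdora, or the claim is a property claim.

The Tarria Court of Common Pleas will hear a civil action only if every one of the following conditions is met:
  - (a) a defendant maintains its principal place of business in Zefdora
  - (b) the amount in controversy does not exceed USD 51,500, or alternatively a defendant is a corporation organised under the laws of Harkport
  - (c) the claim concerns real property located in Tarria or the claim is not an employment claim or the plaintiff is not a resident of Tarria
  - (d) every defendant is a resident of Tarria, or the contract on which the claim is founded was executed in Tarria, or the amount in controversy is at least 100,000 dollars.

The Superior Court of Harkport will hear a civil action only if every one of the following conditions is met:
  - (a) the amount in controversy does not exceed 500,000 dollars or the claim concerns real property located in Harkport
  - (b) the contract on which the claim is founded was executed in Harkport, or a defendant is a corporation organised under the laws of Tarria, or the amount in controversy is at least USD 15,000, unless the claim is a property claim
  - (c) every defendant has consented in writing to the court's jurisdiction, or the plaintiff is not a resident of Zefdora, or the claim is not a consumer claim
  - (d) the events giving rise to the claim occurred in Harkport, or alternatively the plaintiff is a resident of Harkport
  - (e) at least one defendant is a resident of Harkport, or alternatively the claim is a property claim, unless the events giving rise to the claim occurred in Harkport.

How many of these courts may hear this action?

The Civil Court of Casdora:
  (a) The plaintiff resides in Casdora; no contract (and hence no place of execution) is alleged — none of the alternatives is met. Not satisfied.
  (b) The amount in controversy is USD 47,200, within the 75,000 dollars ceiling, which satisfies one of the alternatives. Condition met.
  (c) The claim is a property claim, not a contract claim, so one alternative holds. Condition met.
  (d) The claim is a property claim, which satisfies one of the alternatives. Condition met.
  → The court lacks jurisdiction.
The Tarria Court of Common Pleas:
  (a) Jonquil Mercantile has its principal place of business in Zefdora. Satisfied.
  (b) The amount in controversy is 47,200 dollars, within the USD 51,500 ceiling, so one alternative holds. Satisfied.
  (c) The claim is a property claim, not an employment claim, so one alternative holds. Met.
  (d) The defendants reside as follows — Jonquil Mercantile in Zefdora, Imre Baptiste in Zefdora, Soren Halloran in Zefdora — not all in Tarria; no contract (and hence no place of execution) is alleged; the amount in controversy is USD 47,200, below the 100,000 dollars floor — every alternative fails. Fails.
  → No jurisdiction.
The Superior Court of Harkport:
  (a) The amount in controversy is $47,200, within the USD 500,000 ceiling, which satisfies one of the alternatives. Satisfied.
  (b) The amount in controversy is 47,200 dollars, which meets the 15,000 dollars floor, so one alternative holds. Satisfied.
  (c) The plaintiff resides in Casdora, which is not Zefdora — that alternative is enough. Satisfied.
  (d) The operative events occurred in Harkport, so this disjunct is met. Met.
  (e) The claim is a property claim, so one alternative holds. Satisfied.
  → Jurisdiction lies.
Courts with jurisdiction: the Superior Court of Harkport — 1 in total.

1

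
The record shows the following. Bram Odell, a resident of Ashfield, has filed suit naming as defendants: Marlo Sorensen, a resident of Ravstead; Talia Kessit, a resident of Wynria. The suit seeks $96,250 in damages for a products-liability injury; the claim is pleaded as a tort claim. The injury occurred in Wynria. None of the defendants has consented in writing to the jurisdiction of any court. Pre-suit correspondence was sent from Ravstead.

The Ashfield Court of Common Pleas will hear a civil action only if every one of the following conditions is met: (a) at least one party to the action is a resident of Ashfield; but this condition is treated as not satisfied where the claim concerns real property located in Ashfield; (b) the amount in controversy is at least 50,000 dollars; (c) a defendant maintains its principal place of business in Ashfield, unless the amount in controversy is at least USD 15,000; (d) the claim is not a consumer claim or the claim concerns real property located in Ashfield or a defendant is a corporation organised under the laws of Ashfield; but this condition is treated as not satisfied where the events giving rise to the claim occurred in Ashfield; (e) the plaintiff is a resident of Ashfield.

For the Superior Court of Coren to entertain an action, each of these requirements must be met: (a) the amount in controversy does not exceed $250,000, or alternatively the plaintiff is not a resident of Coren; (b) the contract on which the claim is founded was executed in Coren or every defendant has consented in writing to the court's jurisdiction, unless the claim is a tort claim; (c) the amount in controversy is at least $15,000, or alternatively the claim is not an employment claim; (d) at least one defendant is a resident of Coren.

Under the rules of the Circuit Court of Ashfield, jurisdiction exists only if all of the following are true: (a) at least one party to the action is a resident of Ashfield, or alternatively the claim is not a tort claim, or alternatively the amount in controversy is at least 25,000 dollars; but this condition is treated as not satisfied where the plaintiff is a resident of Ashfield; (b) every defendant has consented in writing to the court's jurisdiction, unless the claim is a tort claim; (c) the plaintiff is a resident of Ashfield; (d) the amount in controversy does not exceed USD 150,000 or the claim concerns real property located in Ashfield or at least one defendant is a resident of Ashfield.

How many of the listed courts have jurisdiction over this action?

The Ashfield Court of Common Pleas:
  (a) Bram Odell resides in Ashfield. The exception is not triggered, since the claim does not concern real property. Met.
  (b) The amount in controversy is USD 96,250, which meets the USD 50,000 floor. Condition met.
  (c) No defendant is a corporation. However, the amount in controversy is USD 96,250, which meets the 15,000 dollars floor, so the 'unless' proviso supplies this condition. Met.
  (d) The claim is a tort claim, not a consumer claim, so one alternative holds. The carve-out does not apply: the operative events occurred in Wynria, not Ashfield. Met.
  (e) The plaintiff resides in Ashfield. Satisfied.
  → Jurisdiction lies.
The Superior Court of Coren:
  (a) The amount in controversy is 96,250 dollars, within the $250,000 ceiling, so this disjunct is met. Satisfied.
  (b) No contract (and hence no place of execution) is alleged; no such written consent has been filed — every alternative fails. But the claim is a tort claim, and the 'unless' clause therefore excuses the requirement. Condition met.
  (c) The amount in controversy is USD 96,250, which meets the $15,000 floor, which satisfies one of the alternatives. Condition met.
  (d) No defendant resides in Coren (they reside in Ravstead, Wynria). Not met.
  → At least one condition fails; no jurisdiction.
The Circuit Court of Ashfield:
  (a) Bram Odell resides in Ashfield, which satisfies one of the alternatives. But the carve-out bites: the plaintiff resides in Ashfield. Not met.
  (b) No such written consent has been filed. The proviso rescues it, though: the claim is a tort claim. Condition met.
  (c) The plaintiff resides in Ashfield. Satisfied.
  (d) The amount in controversy is 96,250 dollars, within the USD 150,000 ceiling, which satisfies one of the alternatives. Met.
  → At least one condition fails; no jurisdiction.
Courts with jurisdiction: the Ashfield Court of Common Pleas — 1 in total.

1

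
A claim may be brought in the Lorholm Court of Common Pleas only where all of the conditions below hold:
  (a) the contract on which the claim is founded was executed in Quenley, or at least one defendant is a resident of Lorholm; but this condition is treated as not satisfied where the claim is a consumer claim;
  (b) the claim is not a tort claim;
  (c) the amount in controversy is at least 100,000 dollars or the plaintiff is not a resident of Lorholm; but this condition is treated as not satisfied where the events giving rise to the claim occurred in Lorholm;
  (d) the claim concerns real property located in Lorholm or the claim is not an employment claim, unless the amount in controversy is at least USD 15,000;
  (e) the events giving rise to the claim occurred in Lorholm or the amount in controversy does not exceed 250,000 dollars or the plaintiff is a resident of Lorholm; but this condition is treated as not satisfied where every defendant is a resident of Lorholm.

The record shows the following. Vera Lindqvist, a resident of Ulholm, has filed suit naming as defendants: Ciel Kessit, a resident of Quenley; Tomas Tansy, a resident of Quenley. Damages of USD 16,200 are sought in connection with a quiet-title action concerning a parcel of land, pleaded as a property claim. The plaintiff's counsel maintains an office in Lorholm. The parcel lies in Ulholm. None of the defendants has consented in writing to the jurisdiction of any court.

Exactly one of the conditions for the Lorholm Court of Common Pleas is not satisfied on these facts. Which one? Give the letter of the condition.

(a)

The Lorholm Court of Common Pleas:
  (a) No contract (and hence no place of execution) is alleged; no defendant resides in Lorholm (they reside in Quenley, Quenley) — every alternative fails. Fails.
  (b) The claim is a property claim, not a tort claim. Met.
  (c) The plaintiff resides in Ulholm, which is not Lorholm — that alternative is enough. The exception is not triggered, since the operative events occurred in Ulholm, not Lorholm. Condition met.
  (d) The claim is a property claim, not an employment claim, so one alternative holds. Condition met.
  (e) The amount in controversy is $16,200, within the USD 250,000 ceiling, so one alternative holds. The exception is not triggered, since the defendants reside as follows — Ciel Kessit in Quenley, Tomas Tansy in Quenley — not all in Lorholm. Condition met.
Only condition (a) fails.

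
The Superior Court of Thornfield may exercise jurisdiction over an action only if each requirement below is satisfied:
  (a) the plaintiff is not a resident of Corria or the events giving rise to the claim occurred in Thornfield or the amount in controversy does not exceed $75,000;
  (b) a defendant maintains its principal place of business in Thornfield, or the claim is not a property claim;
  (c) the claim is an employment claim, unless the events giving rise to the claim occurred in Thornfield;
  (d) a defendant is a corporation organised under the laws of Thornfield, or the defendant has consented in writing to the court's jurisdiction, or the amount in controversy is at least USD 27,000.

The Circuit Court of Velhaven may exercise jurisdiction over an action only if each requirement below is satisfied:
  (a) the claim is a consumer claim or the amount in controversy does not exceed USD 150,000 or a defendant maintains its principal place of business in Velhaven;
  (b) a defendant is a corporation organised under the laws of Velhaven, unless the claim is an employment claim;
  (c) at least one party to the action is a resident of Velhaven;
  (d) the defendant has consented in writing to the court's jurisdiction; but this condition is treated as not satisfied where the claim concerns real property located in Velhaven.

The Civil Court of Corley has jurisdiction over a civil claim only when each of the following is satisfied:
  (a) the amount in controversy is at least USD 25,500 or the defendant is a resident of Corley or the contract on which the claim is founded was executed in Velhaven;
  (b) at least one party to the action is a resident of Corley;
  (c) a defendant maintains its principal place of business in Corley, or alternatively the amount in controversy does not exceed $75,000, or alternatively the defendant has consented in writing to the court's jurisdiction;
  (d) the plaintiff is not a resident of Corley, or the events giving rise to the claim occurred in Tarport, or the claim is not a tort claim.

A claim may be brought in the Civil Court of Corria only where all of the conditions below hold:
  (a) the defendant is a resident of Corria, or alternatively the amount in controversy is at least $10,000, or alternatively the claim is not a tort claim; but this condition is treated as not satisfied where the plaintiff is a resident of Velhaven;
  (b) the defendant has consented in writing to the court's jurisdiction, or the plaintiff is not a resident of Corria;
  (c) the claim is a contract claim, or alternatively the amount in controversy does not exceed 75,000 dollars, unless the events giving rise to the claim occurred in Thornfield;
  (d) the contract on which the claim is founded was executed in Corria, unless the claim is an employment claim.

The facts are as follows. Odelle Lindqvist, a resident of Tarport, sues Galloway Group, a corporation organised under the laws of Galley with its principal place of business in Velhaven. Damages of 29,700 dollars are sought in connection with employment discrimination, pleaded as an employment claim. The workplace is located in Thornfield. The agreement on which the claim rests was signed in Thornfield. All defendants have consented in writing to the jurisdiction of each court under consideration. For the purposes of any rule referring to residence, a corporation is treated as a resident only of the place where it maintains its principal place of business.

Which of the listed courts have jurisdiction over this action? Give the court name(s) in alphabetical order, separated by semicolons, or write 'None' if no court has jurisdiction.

the Circuit Court of Velhaven; the Civil Court of Corria; the Superior Court of Thornfield

The Superior Court of Thornfield:
  (a) The plaintiff resides in Tarport, which is not Corria — that alternative is enough. Condition met.
  (b) The claim is an employment claim, not a property claim — that alternative is enough. Met.
  (c) The claim is an employment claim. Condition met.
  (d) Every defendant has filed written consent, which satisfies one of the alternatives. Satisfied.
  → Jurisdiction lies.
The Circuit Court of Velhaven:
  (a) The amount in controversy is USD 29,700, within the USD 150,000 ceiling, so one alternative holds. Met.
  (b) The corporate defendant(s) are organised in Galley, not Velhaven. The proviso rescues it, though: the claim is an employment claim. Condition met.
  (c) Galloway Group resides in Velhaven. Condition met.
  (d) Every defendant has filed written consent. The exception is not triggered, since the claim does not concern real property. Met.
  → All conditions met; jurisdiction exists.
The Civil Court of Corley:
  (a) The amount in controversy is 29,700 dollars, which meets the $25,500 floor, so one alternative holds. Satisfied.
  (b) No party resides in Corley. Not met.
  (c) The amount in controversy is $29,700, within the $75,000 ceiling, so one alternative holds. Satisfied.
  (d) The plaintiff resides in Tarport, which is not Corley, which satisfies one of the alternatives. Condition met.
  → Not every requirement is met — no jurisdiction.
The Civil Court of Corria:
  (a) The amount in controversy is USD 29,700, which meets the USD 10,000 floor, so this disjunct is met. The carve-out does not apply: the plaintiff resides in Tarport, not Velhaven. Satisfied.
  (b) Every defendant has filed written consent — that alternative is enough. Met.
  (c) The amount in controversy is USD 29,700, within the USD 75,000 ceiling, so this disjunct is met. Satisfied.
  (d) The contract was executed in Thornfield, not Corria. The proviso rescues it, though: the claim is an employment claim. Condition met.
  → Every requirement is satisfied — jurisdiction.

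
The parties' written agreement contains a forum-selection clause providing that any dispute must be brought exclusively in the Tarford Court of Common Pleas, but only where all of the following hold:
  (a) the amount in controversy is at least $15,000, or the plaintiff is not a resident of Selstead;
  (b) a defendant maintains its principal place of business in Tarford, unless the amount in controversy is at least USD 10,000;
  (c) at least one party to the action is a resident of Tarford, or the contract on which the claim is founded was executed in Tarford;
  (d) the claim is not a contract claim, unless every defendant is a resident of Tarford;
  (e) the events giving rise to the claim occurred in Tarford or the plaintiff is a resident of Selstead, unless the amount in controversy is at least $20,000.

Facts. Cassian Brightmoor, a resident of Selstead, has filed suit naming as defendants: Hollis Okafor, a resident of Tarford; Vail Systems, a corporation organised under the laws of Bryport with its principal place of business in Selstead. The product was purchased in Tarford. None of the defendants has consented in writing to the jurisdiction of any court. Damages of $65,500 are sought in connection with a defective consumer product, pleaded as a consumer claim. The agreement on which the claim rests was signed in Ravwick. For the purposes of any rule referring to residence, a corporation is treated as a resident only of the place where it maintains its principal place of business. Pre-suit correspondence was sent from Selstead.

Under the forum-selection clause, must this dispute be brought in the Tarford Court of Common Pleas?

Yes

The Tarford Court of Common Pleas:
  (a) The amount in controversy is $65,500, which meets the $15,000 floor — that alternative is enough. Satisfied.
  (b) The corporate defendant(s) have their principal place of business in Selstead, not Tarford. However, the amount in controversy is 65,500 dollars, which meets the $10,000 floor, so the 'unless' proviso supplies this condition. Condition met.
  (c) Hollis Okafor resides in Tarford, so one alternative holds. Condition met.
  (d) The claim is a consumer claim, not a contract claim. Satisfied.
  (e) The operative events occurred in Tarford, so this disjunct is met. Satisfied.
  → The clause applies.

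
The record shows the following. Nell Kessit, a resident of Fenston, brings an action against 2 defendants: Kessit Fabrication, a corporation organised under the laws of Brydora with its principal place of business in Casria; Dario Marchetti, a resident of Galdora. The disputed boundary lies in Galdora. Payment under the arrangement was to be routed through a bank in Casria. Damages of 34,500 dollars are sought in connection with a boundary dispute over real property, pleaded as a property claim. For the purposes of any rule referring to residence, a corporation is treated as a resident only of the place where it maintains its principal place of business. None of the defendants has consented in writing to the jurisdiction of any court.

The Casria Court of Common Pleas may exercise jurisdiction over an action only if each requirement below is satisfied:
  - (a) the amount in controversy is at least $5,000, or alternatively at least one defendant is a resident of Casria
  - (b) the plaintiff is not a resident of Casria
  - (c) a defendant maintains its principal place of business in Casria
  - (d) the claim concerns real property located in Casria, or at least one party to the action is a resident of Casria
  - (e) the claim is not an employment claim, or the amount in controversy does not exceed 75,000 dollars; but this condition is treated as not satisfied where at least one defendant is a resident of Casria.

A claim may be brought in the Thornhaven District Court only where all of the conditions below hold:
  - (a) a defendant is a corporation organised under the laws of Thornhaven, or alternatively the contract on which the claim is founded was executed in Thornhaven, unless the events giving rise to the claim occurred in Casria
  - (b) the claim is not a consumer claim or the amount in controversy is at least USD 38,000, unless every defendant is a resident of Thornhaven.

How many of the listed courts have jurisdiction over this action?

0

The Casria Court of Common Pleas:
  (a) The amount in controversy is USD 34,500, which meets the $5,000 floor — that alternative is enough. Met.
  (b) The plaintiff resides in Fenston, which is not Casria. Condition met.
  (c) Kessit Fabrication has its principal place of business in Casria. Met.
  (d) Kessit Fabrication resides in Casria — that alternative is enough. Met.
  (e) The claim is a property claim, not an employment claim, so this disjunct is met. However, Kessit Fabrication resides in Casria, which falls within the stated exception and so defeats the condition. Not met.
  → No jurisdiction.
The Thornhaven District Court:
  (a) The corporate defendant(s) are organised in Brydora, not Thornhaven; no contract (and hence no place of execution) is alleged — no alternative holds. Nor does the 'unless' clause help: the operative events occurred in Galdora, not Casria. Not satisfied.
  (b) The claim is a property claim, not a consumer claim, so one alternative holds. Satisfied.
  → At least one condition fails; no jurisdiction.
No court satisfies all of its conditions.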